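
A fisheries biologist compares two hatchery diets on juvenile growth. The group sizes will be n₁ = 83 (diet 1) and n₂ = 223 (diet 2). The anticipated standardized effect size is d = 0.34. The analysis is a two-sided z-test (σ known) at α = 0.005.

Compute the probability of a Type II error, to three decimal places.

β ≈ 0.565

Noncentrality parameter: δ = d / √(1/n₁ + 1/n₂) = 0.34 / √(1/83 + 1/223) = 2.6443
Critical value for a two-sided test at α = 0.005: z_{α/2} = 2.807.
Power = Φ(δ − 2.807) + Φ(−δ − 2.807) = Φ(-0.163) + Φ(-5.451) = 0.4354 + 0.0000 = 0.4354.
Type II error: β = 1 − power = 1 − 0.4354 = 0.5646.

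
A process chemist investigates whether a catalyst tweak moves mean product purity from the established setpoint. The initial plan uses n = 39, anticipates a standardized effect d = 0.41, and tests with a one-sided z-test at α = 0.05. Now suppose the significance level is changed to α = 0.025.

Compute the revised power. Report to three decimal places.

Power ≈ 0.726

δ = d·√n = 0.41 × √39 = 2.5604 (unchanged). New critical value: z_{0.025} = 1.960.
Revised power = Φ(δ − 1.960) = Φ(0.600) = 0.7259.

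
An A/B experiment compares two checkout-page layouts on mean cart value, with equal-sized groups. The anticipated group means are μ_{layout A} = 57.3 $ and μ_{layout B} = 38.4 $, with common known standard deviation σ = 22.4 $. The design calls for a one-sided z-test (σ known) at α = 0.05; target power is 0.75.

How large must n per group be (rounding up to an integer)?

Standardized effect: d = |μ_{layout A} − μ_{layout B}| / σ = |57.3 − 38.4| / 22.4 = 0.8438
Set Φ(δ − 1.645) = 0.75; then δ − 1.645 = Φ⁻¹(0.75) = 0.674, giving δ = 2.319.
δ = d·√(n/2) ⇒ n = 2(δ/d)² = 2 × (2.319 / 0.8438)² = 15.11.
Round up to the next whole unit.

n = 16 per group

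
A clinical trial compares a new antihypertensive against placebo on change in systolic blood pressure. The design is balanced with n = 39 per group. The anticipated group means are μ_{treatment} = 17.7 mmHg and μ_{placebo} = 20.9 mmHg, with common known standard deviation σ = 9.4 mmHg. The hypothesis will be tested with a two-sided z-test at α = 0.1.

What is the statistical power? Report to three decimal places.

Standardized effect: d = |μ_{treatment} − μ_{placebo}| / σ = |17.7 − 20.9| / 9.4 = 0.3404
Noncentrality parameter: δ = d·√(n/2) = 0.3404 × √(39/2) = 1.5033
Two-sided α = 0.1 → critical value z_{0.05} = 1.645.
Power = Φ(δ − 1.645) + Φ(−δ − 1.645) = Φ(-0.142) + Φ(-3.148) = 0.4437 + 0.0008 = 0.4445.

Power ≈ 0.445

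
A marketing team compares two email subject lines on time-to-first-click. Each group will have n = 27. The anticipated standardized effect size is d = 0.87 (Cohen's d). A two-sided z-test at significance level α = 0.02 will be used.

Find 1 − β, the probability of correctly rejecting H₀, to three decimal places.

Power ≈ 0.808

Noncentrality parameter: δ = d·√(n/2) = 0.87 × √(27/2) = 3.1966
Critical value for a two-sided test at α = 0.02: z_{α/2} = 2.326.
Power = Φ(δ − 2.326) + Φ(−δ − 2.326) = Φ(0.870) + Φ(-5.523) = 0.8079 + 0.0000 = 0.8079.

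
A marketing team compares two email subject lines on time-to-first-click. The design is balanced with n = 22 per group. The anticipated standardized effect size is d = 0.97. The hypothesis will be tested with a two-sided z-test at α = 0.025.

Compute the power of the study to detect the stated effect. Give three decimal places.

Power ≈ 0.835

Noncentrality parameter: λ = d·√(n/2) = 0.97 × √(22/2) = 3.2171
Two-sided α = 0.025 → critical value z_{0.0125} = 2.241.
Power = Φ(λ − 2.241) + Φ(−λ − 2.241) = Φ(0.976) + Φ(-5.459) = 0.8354 + 0.0000 = 0.8354.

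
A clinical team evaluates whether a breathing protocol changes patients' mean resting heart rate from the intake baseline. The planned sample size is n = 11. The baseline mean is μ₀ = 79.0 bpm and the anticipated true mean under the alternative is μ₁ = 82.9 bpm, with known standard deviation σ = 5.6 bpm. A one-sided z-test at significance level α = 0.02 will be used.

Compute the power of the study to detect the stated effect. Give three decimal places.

Standardized effect: d = |μ₁ − μ₀| / σ = |82.9 − 79.0| / 5.6 = 0.6964
Noncentrality parameter: δ = d·√n = 0.6964 × √11 = 2.3098
One-sided α = 0.02 → critical value z_{0.02} = 2.054.
Power = P(Z > 2.054 − δ) = Φ(0.256) = 0.6010.

Power ≈ 0.601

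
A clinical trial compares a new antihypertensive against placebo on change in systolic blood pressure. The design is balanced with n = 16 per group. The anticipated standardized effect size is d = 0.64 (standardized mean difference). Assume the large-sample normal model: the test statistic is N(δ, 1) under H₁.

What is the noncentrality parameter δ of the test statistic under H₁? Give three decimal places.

δ ≈ 1.810

The noncentrality parameter scales effect size by the design's sample-size factor: δ = d·√(n/2) = 0.64 × √(16/2) = 1.8102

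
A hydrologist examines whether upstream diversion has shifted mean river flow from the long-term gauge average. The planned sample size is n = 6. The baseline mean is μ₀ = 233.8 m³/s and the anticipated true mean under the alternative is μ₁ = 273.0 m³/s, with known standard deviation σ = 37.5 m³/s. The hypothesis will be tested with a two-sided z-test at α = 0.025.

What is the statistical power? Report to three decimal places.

Power ≈ 0.625

Standardized effect: d = |μ₁ − μ₀| / σ = |273.0 − 233.8| / 37.5 = 1.0453
Noncentrality parameter: δ = d·√n = 1.0453 × √6 = 2.5605
Two-sided α = 0.025 → critical value z_{0.0125} = 2.241.
Power = Φ(δ − 2.241) + Φ(−δ − 2.241) = Φ(0.319) + Φ(-4.802) = 0.6252 + 0.0000 = 0.6252.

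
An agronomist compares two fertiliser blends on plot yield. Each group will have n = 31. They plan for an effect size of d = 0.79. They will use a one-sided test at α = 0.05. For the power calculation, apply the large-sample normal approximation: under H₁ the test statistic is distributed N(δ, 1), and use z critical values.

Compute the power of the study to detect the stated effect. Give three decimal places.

Noncentrality parameter: δ = d·√(n/2) = 0.79 × √(31/2) = 3.1102
One-sided α = 0.05 → critical value z_{0.05} = 1.645.
Power = P(Z > 1.645 − δ) = Φ(1.465) = 0.9286.

Power ≈ 0.929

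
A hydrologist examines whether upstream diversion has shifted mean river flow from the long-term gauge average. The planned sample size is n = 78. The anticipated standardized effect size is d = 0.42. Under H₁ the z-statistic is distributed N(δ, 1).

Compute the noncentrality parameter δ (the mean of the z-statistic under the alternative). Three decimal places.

δ ≈ 3.709

δ = d·√n = 0.42 × √78 = 3.7093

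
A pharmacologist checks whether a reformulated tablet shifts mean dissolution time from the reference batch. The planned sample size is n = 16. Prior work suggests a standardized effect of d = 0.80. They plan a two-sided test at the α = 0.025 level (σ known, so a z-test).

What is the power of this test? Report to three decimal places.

Noncentrality parameter: δ = d·√n = 0.80 × √16 = 3.2000
Two-sided α = 0.025 → critical value z_{0.0125} = 2.241.
Power = Φ(δ − 2.241) + Φ(−δ − 2.241) = Φ(0.959) + Φ(-5.441) = 0.8311 + 0.0000 = 0.8311.

Power ≈ 0.831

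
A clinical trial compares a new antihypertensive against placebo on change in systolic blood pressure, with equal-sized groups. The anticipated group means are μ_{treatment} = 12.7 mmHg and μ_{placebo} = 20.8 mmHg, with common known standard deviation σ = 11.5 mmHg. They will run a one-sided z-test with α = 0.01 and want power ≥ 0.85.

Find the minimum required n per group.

Standardized effect: d = |μ_{treatment} − μ_{placebo}| / σ = |12.7 − 20.8| / 11.5 = 0.7043
Set Φ(δ − 2.326) = 0.85; then δ − 2.326 = Φ⁻¹(0.85) = 1.036, giving δ = 3.363.
δ = d·√(n/2) ⇒ n = 2(δ/d)² = 2 × (3.363 / 0.7043)² = 45.59.
Rounding up, n = 46 per group.

n = 46 per group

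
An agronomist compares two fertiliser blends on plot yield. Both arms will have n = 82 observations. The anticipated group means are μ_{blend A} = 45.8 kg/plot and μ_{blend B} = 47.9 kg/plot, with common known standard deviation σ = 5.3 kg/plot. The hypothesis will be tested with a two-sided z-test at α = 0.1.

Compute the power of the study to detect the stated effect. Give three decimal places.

Power ≈ 0.814

Standardized effect: d = |μ_{blend A} − μ_{blend B}| / σ = |45.8 − 47.9| / 5.3 = 0.3962
Noncentrality parameter: δ = d·√(n/2) = 0.3962 × √(82/2) = 2.5371
Critical value for a two-sided test at α = 0.1: z_{α/2} = 1.645.
Power = Φ(δ − 1.645) + Φ(−δ − 1.645) = Φ(0.892) + Φ(-4.182) = 0.8139 + 0.0000 = 0.8139.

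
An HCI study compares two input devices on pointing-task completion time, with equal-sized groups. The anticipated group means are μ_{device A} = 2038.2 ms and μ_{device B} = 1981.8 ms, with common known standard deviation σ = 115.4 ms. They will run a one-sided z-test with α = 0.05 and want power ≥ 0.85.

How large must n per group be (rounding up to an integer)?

Standardized effect: d = |μ_{device A} − μ_{device B}| / σ = |2038.2 − 1981.8| / 115.4 = 0.4887
Set Φ(δ − 1.645) = 0.85; then δ − 1.645 = Φ⁻¹(0.85) = 1.036, giving δ = 2.681.
δ = d·√(n/2) ⇒ n = 2(δ/d)² = 2 × (2.681 / 0.4887)² = 60.20.
Round up to the next whole unit.

n = 61 per group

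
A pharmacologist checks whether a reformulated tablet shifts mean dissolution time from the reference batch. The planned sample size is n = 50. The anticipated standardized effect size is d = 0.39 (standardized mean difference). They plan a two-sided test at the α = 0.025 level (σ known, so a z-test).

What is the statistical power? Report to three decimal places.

Noncentrality parameter: δ = d·√n = 0.39 × √50 = 2.7577
Critical value for a two-sided test at α = 0.025: z_{α/2} = 2.241.
Power = Φ(δ − 2.241) + Φ(−δ − 2.241) = Φ(0.516) + Φ(-4.999) = 0.6972 + 0.0000 = 0.6972.

Power ≈ 0.697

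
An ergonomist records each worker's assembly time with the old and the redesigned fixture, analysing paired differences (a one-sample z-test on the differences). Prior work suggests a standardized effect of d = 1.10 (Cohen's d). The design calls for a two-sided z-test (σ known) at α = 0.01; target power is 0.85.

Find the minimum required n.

n = 11

Set Φ(δ − 2.576) = 0.85; then δ − 2.576 = Φ⁻¹(0.85) = 1.036, giving δ = 3.612.
(For δ > 0 the lower-tail rejection region contributes negligibly to power, so the one-term inversion is standard.)
δ = d·√n ⇒ n = (δ/d)² = (3.612 / 1.10)² = 10.78.
Rounding up, n = 11.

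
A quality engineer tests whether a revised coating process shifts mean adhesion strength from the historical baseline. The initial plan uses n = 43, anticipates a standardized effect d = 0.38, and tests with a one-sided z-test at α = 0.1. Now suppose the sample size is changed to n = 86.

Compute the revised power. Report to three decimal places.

Power ≈ 0.988

With n = 86: δ = d·√n = 0.38 × √86 = 3.5240. Critical value z_{0.1} = 1.282.
Revised power = Φ(δ − 1.282) = Φ(2.242) = 0.9875.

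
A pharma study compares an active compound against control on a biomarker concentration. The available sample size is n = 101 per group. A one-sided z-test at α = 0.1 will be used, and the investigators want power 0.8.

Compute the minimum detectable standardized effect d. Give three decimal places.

d ≈ 0.299

Required noncentrality: δ = z_{0.1} + z_{0.20} = 1.282 + 0.842 = 2.123.
δ = d·√(n/2) ⇒ d = δ/√(n/2) = 2.123/√(101/2) = 0.2988.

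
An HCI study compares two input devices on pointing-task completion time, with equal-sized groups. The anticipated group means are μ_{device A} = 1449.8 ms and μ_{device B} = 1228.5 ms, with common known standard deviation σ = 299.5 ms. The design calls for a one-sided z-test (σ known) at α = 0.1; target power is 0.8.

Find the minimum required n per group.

Standardized effect: d = |μ_{device A} − μ_{device B}| / σ = |1449.8 − 1228.5| / 299.5 = 0.7389
For power 0.8 need Φ(δ − z_{0.1}) = 0.8, so δ = z_{0.1} + z_{0.20} = 1.282 + 0.842 = 2.123.
δ = d·√(n/2) ⇒ n = 2(δ/d)² = 2 × (2.123 / 0.7389)² = 16.51.
Rounding up, n = 17 per group.

n = 17 per group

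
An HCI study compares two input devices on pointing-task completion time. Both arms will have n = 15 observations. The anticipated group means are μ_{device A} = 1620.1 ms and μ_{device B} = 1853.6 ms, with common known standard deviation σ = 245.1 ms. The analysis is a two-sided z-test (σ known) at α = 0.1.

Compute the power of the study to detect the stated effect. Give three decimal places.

Standardized effect: d = |μ_{device A} − μ_{device B}| / σ = |1620.1 − 1853.6| / 245.1 = 0.9527
Noncentrality parameter: δ = d·√(n/2) = 0.9527 × √(15/2) = 2.6090
Critical value for a two-sided test at α = 0.1: z_{α/2} = 1.645.
Power = Φ(δ − 1.645) + Φ(−δ − 1.645) = Φ(0.964) + Φ(-4.254) = 0.8325 + 0.0000 = 0.8325.

Power ≈ 0.833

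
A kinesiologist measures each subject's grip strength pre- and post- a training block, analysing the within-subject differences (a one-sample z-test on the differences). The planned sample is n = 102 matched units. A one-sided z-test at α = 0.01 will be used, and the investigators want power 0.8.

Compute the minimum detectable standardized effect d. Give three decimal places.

d ≈ 0.314

Required noncentrality: δ = z_{0.01} + z_{0.20} = 2.326 + 0.842 = 3.168.
δ = d·√n ⇒ d = δ/√n = 3.168/√102 = 0.3137.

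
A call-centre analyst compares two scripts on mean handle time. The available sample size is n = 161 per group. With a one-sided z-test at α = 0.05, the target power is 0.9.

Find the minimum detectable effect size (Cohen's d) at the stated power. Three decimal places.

Need Φ(δ − 1.645) = 0.9, so δ = 1.645 + 1.282 = 2.926.
δ = d·√(n/2) ⇒ d = δ/√(n/2) = 2.926/√(161/2) = 0.3262.

d ≈ 0.326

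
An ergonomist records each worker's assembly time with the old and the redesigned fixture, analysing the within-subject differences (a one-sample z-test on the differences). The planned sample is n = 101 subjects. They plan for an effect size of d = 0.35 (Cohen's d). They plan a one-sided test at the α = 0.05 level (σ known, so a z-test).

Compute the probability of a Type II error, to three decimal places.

Noncentrality parameter: δ = d·√n = 0.35 × √101 = 3.5175
One-sided α = 0.05 → critical value z_{0.05} = 1.645.
Power = Φ(δ − 1.645) = Φ(1.873) = 0.9694.
Type II error: β = 1 − power = 1 − 0.9694 = 0.0306.

β ≈ 0.031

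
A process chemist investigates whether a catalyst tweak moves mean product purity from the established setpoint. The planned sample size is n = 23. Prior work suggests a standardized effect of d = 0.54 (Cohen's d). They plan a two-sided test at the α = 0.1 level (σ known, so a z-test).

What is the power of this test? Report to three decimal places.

Noncentrality parameter: δ = d·√n = 0.54 × √23 = 2.5897
Critical value for a two-sided test at α = 0.1: z_{α/2} = 1.645.
Power = Φ(δ − 1.645) + Φ(−δ − 1.645) = Φ(0.945) + Φ(-4.235) = 0.8276 + 0.0000 = 0.8277.

Power ≈ 0.828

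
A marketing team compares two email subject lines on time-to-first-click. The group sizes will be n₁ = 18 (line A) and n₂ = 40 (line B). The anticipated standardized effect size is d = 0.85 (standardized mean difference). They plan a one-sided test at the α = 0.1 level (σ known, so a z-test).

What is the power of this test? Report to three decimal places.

Noncentrality parameter: δ = d / √(1/n₁ + 1/n₂) = 0.85 / √(1/18 + 1/40) = 2.9948
One-sided α = 0.1 → critical value z_{0.1} = 1.282.
Power = P(Z > 1.282 − δ) = Φ(1.713) = 0.9567.

Power ≈ 0.957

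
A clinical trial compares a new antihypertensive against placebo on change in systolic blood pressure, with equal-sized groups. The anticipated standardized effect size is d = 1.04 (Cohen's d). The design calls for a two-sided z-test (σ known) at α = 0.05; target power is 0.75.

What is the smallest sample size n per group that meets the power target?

n = 13 per group

For power 0.75 need Φ(δ − z_{0.025}) = 0.75, so δ = z_{0.025} + z_{0.25} = 1.960 + 0.674 = 2.634.
(For δ > 0 the lower-tail rejection region contributes negligibly to power, so the one-term inversion is standard.)
δ = d·√(n/2) ⇒ n = 2(δ/d)² = 2 × (2.634 / 1.04)² = 12.83.
Round up to the next whole unit.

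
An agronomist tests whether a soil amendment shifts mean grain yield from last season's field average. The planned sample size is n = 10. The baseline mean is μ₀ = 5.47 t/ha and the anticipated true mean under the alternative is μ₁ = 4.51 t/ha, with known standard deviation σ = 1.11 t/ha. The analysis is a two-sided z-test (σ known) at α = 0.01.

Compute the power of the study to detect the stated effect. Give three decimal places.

Standardized effect: d = |μ₁ − μ₀| / σ = |4.51 − 5.47| / 1.11 = 0.8649
Noncentrality parameter: δ = d·√n = 0.8649 × √10 = 2.7349
Two-sided α = 0.01 → critical value z_{0.005} = 2.576.
Power = Φ(δ − 2.576) + Φ(−δ − 2.576) = Φ(0.159) + Φ(-5.311) = 0.5632 + 0.0000 = 0.5632.

Power ≈ 0.563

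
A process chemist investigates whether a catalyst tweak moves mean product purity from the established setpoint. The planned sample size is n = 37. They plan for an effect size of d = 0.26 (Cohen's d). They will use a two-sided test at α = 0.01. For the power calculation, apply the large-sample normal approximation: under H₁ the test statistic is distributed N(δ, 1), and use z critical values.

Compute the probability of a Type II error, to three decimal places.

β ≈ 0.840

Noncentrality parameter: δ = d·√n = 0.26 × √37 = 1.5815
Two-sided α = 0.01 → critical value z_{0.005} = 2.576.
Power = Φ(δ − 2.576) + Φ(−δ − 2.576) = Φ(-0.994) + Φ(-4.157) = 0.1600 + 0.0000 = 0.1601.
Type II error: β = 1 − power = 1 − 0.1601 = 0.8399.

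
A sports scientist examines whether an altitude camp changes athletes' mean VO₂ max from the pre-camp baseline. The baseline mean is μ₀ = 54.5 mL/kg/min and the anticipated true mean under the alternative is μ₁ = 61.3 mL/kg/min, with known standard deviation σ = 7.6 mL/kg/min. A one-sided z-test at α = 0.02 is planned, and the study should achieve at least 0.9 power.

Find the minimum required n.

Standardized effect: d = |μ₁ − μ₀| / σ = |61.3 − 54.5| / 7.6 = 0.8947
Set Φ(δ − 2.054) = 0.9; then δ − 2.054 = Φ⁻¹(0.9) = 1.282, giving δ = 3.335.
δ = d·√n ⇒ n = (δ/d)² = (3.335 / 0.8947)² = 13.90.
Round up to the next whole unit.

n = 14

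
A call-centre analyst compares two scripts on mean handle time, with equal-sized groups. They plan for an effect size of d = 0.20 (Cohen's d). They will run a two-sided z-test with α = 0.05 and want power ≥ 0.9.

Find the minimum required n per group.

For power 0.9 need Φ(δ − z_{0.025}) = 0.9, so δ = z_{0.025} + z_{0.10} = 1.960 + 1.282 = 3.242.
(The Φ(−δ − z_{α/2}) term is vanishingly small for δ > 0 and is dropped in the standard sample-size formula.)
δ = d·√(n/2) ⇒ n = 2(δ/d)² = 2 × (3.242 / 0.20)² = 525.37.
Rounding up, n = 526 per group.

n = 526 per group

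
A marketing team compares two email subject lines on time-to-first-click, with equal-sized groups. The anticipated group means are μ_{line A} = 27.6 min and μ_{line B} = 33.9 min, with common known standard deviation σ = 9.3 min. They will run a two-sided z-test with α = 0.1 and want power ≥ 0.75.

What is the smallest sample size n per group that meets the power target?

Standardized effect: d = |μ_{line A} − μ_{line B}| / σ = |27.6 − 33.9| / 9.3 = 0.6774
Set Φ(δ − 1.645) = 0.75; then δ − 1.645 = Φ⁻¹(0.75) = 0.674, giving δ = 2.319.
(Ignoring the negligible lower-tail rejection probability gives the usual closed-form inversion.)
δ = d·√(n/2) ⇒ n = 2(δ/d)² = 2 × (2.319 / 0.6774)² = 23.44.
Round up to the next whole unit.

n = 24 per group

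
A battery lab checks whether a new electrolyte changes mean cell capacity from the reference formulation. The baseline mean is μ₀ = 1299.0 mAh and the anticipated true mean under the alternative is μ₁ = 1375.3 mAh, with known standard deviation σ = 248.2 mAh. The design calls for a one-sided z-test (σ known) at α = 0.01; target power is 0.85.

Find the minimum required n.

Standardized effect: d = |μ₁ − μ₀| / σ = |1375.3 − 1299.0| / 248.2 = 0.3074
For power 0.85 need Φ(δ − z_{0.01}) = 0.85, so δ = z_{0.01} + z_{0.15} = 2.326 + 1.036 = 3.363.
δ = d·√n ⇒ n = (δ/d)² = (3.363 / 0.3074)² = 119.66.
Rounding up, n = 120.

n = 120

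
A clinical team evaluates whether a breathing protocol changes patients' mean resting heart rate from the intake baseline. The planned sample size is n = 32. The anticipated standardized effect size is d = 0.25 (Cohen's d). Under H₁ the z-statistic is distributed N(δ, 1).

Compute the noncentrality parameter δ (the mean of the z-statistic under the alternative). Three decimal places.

δ ≈ 1.414

The noncentrality parameter scales effect size by the design's sample-size factor: δ = d·√n = 0.25 × √32 = 1.4142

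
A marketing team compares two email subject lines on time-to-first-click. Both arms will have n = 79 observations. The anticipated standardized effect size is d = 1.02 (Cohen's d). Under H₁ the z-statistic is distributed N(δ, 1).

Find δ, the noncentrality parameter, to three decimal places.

δ = d·√(n/2) = 1.02 × √(79/2) = 6.4106

δ ≈ 6.411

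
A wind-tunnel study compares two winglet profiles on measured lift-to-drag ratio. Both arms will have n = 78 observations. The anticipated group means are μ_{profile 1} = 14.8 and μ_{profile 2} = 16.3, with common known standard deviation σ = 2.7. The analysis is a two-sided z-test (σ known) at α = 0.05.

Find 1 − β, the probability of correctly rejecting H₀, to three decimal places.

Standardized effect: d = |μ_{profile 1} − μ_{profile 2}| / σ = |14.8 − 16.3| / 2.7 = 0.5556
Noncentrality parameter: λ = d·√(n/2) = 0.5556 × √(78/2) = 3.4694
Two-sided α = 0.05 → critical value z_{0.025} = 1.960.
Power = Φ(λ − 1.960) + Φ(−λ − 1.960) = Φ(1.509) + Φ(-5.429) = 0.9344 + 0.0000 = 0.9344.

Power ≈ 0.934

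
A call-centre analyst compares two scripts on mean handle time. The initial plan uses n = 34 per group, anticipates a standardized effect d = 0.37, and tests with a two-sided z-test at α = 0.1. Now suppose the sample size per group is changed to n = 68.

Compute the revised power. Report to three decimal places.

Power ≈ 0.696

With n = 68 per group: δ = d·√(n/2) = 0.37 × √(68/2) = 2.1575. Critical value z_{0.05} = 1.645.
Revised power = Φ(δ − 1.645) + Φ(−δ − 1.645) = Φ(0.513) + Φ(-3.802) = 0.6959 + 0.0001 = 0.6960.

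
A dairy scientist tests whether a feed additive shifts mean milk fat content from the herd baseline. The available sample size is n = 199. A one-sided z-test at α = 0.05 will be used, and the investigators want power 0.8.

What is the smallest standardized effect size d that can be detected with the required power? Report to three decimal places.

Need Φ(δ − 1.645) = 0.8, so δ = 1.645 + 0.842 = 2.486.
δ = d·√n ⇒ d = δ/√n = 2.486/√199 = 0.1763.

d ≈ 0.176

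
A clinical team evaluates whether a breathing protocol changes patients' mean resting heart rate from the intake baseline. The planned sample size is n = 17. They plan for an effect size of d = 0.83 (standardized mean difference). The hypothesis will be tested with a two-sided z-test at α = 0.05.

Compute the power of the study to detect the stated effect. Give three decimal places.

Noncentrality parameter: δ = d·√n = 0.83 × √17 = 3.4222
Two-sided α = 0.05 → critical value z_{0.025} = 1.960.
Power = Φ(δ − 1.960) + Φ(−δ − 1.960) = Φ(1.462) + Φ(-5.382) = 0.9282 + 0.0000 = 0.9282.

Power ≈ 0.928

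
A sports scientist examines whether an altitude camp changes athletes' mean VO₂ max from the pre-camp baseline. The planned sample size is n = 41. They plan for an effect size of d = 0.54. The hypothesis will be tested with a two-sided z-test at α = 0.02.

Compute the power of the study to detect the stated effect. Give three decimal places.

Power ≈ 0.871

Noncentrality parameter: δ = d·√n = 0.54 × √41 = 3.4577
Critical value for a two-sided test at α = 0.02: z_{α/2} = 2.326.
Power = Φ(δ − 2.326) + Φ(−δ − 2.326) = Φ(1.131) + Φ(-5.784) = 0.8710 + 0.0000 = 0.8710.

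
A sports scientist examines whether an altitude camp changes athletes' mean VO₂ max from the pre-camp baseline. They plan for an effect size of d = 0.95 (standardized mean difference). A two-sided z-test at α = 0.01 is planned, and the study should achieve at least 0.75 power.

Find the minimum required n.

n = 12

For power 0.75 need Φ(δ − z_{0.005}) = 0.75, so δ = z_{0.005} + z_{0.25} = 2.576 + 0.674 = 3.250.
(Ignoring the negligible lower-tail rejection probability gives the usual closed-form inversion.)
δ = d·√n ⇒ n = (δ/d)² = (3.250 / 0.95)² = 11.71.
Rounding up, n = 12.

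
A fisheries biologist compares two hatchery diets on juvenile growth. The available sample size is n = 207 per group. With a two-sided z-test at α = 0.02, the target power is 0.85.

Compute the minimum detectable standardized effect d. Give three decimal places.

Need Φ(δ − 2.326) = 0.85, so δ = 2.326 + 1.036 = 3.363.
(The second rejection-region term Φ(−δ − z_{α/2}) is negligible and dropped.)
δ = d·√(n/2) ⇒ d = δ/√(n/2) = 3.363/√(207/2) = 0.3305.

d ≈ 0.331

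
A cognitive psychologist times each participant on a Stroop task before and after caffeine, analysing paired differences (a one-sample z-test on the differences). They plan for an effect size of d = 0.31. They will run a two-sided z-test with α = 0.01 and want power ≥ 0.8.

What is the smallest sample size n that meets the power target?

Set Φ(δ − 2.576) = 0.8; then δ − 2.576 = Φ⁻¹(0.8) = 0.842, giving δ = 3.417.
(For δ > 0 the lower-tail rejection region contributes negligibly to power, so the one-term inversion is standard.)
δ = d·√n ⇒ n = (δ/d)² = (3.417 / 0.31)² = 121.53.
Rounding up, n = 122.

n = 122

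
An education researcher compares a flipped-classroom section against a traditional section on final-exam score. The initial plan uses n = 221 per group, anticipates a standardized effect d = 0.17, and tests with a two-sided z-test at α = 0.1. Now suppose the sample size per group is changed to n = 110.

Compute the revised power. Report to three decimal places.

With n = 110 per group: δ = d·√(n/2) = 0.17 × √(110/2) = 1.2608. Critical value z_{0.05} = 1.645.
Revised power = Φ(δ − 1.645) + Φ(−δ − 1.645) = Φ(-0.384) + Φ(-2.906) = 0.3505 + 0.0018 = 0.3523.

Power ≈ 0.352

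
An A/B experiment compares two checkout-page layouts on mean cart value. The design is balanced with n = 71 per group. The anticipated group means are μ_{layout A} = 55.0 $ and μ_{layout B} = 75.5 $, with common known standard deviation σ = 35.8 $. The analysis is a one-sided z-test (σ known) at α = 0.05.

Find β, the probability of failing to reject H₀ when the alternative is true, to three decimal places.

Standardized effect: d = |μ_{layout A} − μ_{layout B}| / σ = |55.0 − 75.5| / 35.8 = 0.5726
Noncentrality parameter: δ = d·√(n/2) = 0.5726 × √(71/2) = 3.4118
One-sided α = 0.05 → critical value z_{0.05} = 1.645.
Power = P(Z > 1.645 − δ) = Φ(1.767) = 0.9614.
Type II error: β = 1 − power = 1 − 0.9614 = 0.0386.

β ≈ 0.039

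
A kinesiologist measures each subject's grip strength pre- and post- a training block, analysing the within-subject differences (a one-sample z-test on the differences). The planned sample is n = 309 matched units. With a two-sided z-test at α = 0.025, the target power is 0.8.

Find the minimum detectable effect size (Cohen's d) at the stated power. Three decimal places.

Need Φ(δ − 2.241) = 0.8, so δ = 2.241 + 0.842 = 3.083.
(Lower-tail contribution to power is negligible for δ > 0.)
δ = d·√n ⇒ d = δ/√n = 3.083/√309 = 0.1754.

d ≈ 0.175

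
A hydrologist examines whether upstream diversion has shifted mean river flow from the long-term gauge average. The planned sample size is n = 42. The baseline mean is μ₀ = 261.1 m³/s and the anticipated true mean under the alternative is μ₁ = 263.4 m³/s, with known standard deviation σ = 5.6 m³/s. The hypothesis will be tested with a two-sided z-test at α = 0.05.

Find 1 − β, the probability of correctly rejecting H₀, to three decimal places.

Power ≈ 0.759

Standardized effect: d = |μ₁ − μ₀| / σ = |263.4 − 261.1| / 5.6 = 0.4107
Noncentrality parameter: δ = d·√n = 0.4107 × √42 = 2.6617
Two-sided α = 0.05 → critical value z_{0.025} = 1.960.
Power = Φ(δ − 1.960) + Φ(−δ − 1.960) = Φ(0.702) + Φ(-4.622) = 0.7586 + 0.0000 = 0.7586.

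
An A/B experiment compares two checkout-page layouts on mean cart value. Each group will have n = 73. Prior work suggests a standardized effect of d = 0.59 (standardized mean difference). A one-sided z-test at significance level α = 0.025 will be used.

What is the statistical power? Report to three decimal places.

Noncentrality parameter: δ = d·√(n/2) = 0.59 × √(73/2) = 3.5645
One-sided α = 0.025 → critical value z_{0.025} = 1.960.
Power = P(Z > 1.960 − δ) = Φ(1.605) = 0.9457.

Power ≈ 0.946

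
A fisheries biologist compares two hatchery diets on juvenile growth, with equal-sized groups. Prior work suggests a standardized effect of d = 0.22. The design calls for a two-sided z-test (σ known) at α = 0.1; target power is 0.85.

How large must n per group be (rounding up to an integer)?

Set Φ(δ − 1.645) = 0.85; then δ − 1.645 = Φ⁻¹(0.85) = 1.036, giving δ = 2.681.
(For δ > 0 the lower-tail rejection region contributes negligibly to power, so the one-term inversion is standard.)
δ = d·√(n/2) ⇒ n = 2(δ/d)² = 2 × (2.681 / 0.22)² = 297.08.
Round up to the next whole unit.

n = 298 per group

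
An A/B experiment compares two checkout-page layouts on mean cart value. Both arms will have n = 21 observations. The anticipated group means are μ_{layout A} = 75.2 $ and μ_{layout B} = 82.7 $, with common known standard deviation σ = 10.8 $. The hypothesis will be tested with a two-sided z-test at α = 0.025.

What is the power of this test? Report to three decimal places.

Power ≈ 0.504

Standardized effect: d = |μ_{layout A} − μ_{layout B}| / σ = |75.2 − 82.7| / 10.8 = 0.6944
Noncentrality parameter: δ = d·√(n/2) = 0.6944 × √(21/2) = 2.2503
Two-sided α = 0.025 → critical value z_{0.0125} = 2.241.
Power = Φ(δ − 2.241) + Φ(−δ − 2.241) = Φ(0.009) + Φ(-4.492) = 0.5035 + 0.0000 = 0.5035.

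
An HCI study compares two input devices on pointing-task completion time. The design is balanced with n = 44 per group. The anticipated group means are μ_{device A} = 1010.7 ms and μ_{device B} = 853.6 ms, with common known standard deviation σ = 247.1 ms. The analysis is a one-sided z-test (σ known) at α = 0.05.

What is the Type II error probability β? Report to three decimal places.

Standardized effect: d = |μ_{device A} − μ_{device B}| / σ = |1010.7 − 853.6| / 247.1 = 0.6358
Noncentrality parameter: δ = d·√(n/2) = 0.6358 × √(44/2) = 2.9820
Critical value for a one-sided test at α = 0.05: z_α = 1.645.
Power = Φ(δ − 1.645) = Φ(1.337) = 0.9094.
Type II error: β = 1 − power = 1 − 0.9094 = 0.0906.

β ≈ 0.091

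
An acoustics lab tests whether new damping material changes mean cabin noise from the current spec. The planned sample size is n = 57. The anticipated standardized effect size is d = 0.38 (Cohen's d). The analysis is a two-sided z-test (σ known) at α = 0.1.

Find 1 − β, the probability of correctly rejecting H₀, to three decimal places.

Power ≈ 0.890

Noncentrality parameter: δ = d·√n = 0.38 × √57 = 2.8689
Two-sided α = 0.1 → critical value z_{0.05} = 1.645.
Power = Φ(δ − 1.645) + Φ(−δ − 1.645) = Φ(1.224) + Φ(-4.514) = 0.8895 + 0.0000 = 0.8895.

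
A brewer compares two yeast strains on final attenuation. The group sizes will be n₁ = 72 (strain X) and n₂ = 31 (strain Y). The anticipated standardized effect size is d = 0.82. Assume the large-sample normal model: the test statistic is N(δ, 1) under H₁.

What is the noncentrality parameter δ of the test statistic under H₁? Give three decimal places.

δ ≈ 3.817

The noncentrality parameter scales effect size by the design's sample-size factor: δ = d / √(1/n₁ + 1/n₂) = 0.82 / √(1/72 + 1/31) = 3.8172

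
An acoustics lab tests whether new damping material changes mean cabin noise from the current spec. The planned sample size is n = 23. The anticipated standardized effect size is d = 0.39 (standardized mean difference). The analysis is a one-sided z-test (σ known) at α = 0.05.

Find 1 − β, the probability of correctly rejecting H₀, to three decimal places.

Power ≈ 0.589

Noncentrality parameter: δ = d·√n = 0.39 × √23 = 1.8704
One-sided α = 0.05 → critical value z_{0.05} = 1.645.
Power = P(Z > 1.645 − δ) = Φ(0.226) = 0.5892.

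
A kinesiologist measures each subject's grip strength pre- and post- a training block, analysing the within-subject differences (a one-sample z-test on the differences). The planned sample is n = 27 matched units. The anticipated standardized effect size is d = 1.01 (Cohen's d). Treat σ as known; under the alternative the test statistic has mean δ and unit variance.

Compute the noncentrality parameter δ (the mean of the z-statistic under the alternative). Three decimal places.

δ ≈ 5.248

The noncentrality parameter scales effect size by the design's sample-size factor: δ = d·√n = 1.01 × √27 = 5.2481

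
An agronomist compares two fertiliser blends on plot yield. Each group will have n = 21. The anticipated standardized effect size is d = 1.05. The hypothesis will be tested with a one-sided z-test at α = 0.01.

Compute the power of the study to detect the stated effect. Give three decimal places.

Noncentrality parameter: λ = d·√(n/2) = 1.05 × √(21/2) = 3.4024
One-sided α = 0.01 → critical value z_{0.01} = 2.326.
Power = P(Z > 2.326 − λ) = Φ(1.076) = 0.8590.

Power ≈ 0.859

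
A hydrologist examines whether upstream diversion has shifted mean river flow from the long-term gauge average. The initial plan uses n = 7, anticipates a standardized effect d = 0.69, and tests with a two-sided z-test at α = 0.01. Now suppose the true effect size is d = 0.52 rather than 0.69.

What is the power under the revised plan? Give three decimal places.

Power ≈ 0.115

With d = 0.52: δ = d·√n = 0.52 × √7 = 1.3758. Critical value z_{0.005} = 2.576.
Revised power = Φ(δ − 2.576) + Φ(−δ − 2.576) = Φ(-1.200) + Φ(-3.952) = 0.1151 + 0.0000 = 0.1151.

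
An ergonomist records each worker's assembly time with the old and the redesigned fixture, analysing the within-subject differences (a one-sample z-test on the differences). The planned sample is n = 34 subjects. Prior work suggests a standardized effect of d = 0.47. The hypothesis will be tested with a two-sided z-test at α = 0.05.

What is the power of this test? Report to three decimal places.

Noncentrality parameter: δ = d·√n = 0.47 × √34 = 2.7405
Two-sided α = 0.05 → critical value z_{0.025} = 1.960.
Power = Φ(δ − 1.960) + Φ(−δ − 1.960) = Φ(0.781) + Φ(-4.701) = 0.7825 + 0.0000 = 0.7825.

Power ≈ 0.782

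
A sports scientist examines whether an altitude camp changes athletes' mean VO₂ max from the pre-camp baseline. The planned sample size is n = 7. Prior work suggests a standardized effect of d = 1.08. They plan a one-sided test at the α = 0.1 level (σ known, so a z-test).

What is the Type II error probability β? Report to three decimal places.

β ≈ 0.058

Noncentrality parameter: δ = d·√n = 1.08 × √7 = 2.8574
Critical value for a one-sided test at α = 0.1: z_α = 1.282.
Power = Φ(δ − 1.282) = Φ(1.576) = 0.9425.
Type II error: β = 1 − power = 1 − 0.9425 = 0.0575.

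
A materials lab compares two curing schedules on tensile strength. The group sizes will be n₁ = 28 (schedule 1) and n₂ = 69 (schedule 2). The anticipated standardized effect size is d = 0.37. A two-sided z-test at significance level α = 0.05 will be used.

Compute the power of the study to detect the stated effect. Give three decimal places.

Noncentrality parameter: δ = d / √(1/n₁ + 1/n₂) = 0.37 / √(1/28 + 1/69) = 1.6513
Two-sided α = 0.05 → critical value z_{0.025} = 1.960.
Power = Φ(δ − 1.960) + Φ(−δ − 1.960) = Φ(-0.309) + Φ(-3.611) = 0.3788 + 0.0002 = 0.3789.

Power ≈ 0.379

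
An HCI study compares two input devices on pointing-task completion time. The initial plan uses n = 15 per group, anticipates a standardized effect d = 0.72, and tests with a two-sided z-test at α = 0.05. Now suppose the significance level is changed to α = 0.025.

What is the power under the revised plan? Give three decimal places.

Power ≈ 0.394

δ = d·√(n/2) = 0.72 × √(15/2) = 1.9718 (unchanged). New critical value: z_{0.0125} = 2.241.
Revised power = Φ(δ − 2.241) + Φ(−δ − 2.241) = Φ(-0.270) + Φ(-4.213) = 0.3937 + 0.0000 = 0.3937.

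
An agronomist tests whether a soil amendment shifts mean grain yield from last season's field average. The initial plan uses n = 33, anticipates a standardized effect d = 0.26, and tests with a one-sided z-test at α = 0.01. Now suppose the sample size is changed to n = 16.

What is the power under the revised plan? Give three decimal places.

Power ≈ 0.099

With n = 16: δ = d·√n = 0.26 × √16 = 1.0400. Critical value z_{0.01} = 2.326.
Revised power = Φ(δ − 2.326) = Φ(-1.286) = 0.0992.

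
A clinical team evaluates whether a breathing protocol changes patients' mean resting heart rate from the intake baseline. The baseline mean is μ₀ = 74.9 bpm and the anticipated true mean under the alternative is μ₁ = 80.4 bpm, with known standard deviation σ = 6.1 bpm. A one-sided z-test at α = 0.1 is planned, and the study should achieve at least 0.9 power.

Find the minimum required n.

Standardized effect: d = |μ₁ − μ₀| / σ = |80.4 − 74.9| / 6.1 = 0.9016
For power 0.9 need Φ(δ − z_{0.1}) = 0.9, so δ = z_{0.1} + z_{0.10} = 1.282 + 1.282 = 2.563.
δ = d·√n ⇒ n = (δ/d)² = (2.563 / 0.9016)² = 8.08.
Rounding up, n = 9.

n = 9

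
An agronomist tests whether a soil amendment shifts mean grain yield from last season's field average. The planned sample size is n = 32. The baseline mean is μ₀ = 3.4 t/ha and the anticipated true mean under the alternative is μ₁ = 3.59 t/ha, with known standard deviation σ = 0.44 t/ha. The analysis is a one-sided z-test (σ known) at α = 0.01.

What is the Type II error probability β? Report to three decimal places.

Standardized effect: d = |μ₁ − μ₀| / σ = |3.59 − 3.4| / 0.44 = 0.4318
Noncentrality parameter: δ = d·√n = 0.4318 × √32 = 2.4427
One-sided α = 0.01 → critical value z_{0.01} = 2.326.
Power = Φ(δ − 2.326) = Φ(0.116) = 0.5463.
Type II error: β = 1 − power = 1 − 0.5463 = 0.4537.

β ≈ 0.454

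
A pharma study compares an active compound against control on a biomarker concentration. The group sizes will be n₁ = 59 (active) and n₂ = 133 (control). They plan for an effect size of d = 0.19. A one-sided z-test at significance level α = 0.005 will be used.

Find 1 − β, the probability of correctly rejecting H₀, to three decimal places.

Power ≈ 0.087

Noncentrality parameter: δ = d / √(1/n₁ + 1/n₂) = 0.19 / √(1/59 + 1/133) = 1.2147
Critical value for a one-sided test at α = 0.005: z_α = 2.576.
Power = P(Z > 2.576 − δ) = Φ(-1.361) = 0.0867.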